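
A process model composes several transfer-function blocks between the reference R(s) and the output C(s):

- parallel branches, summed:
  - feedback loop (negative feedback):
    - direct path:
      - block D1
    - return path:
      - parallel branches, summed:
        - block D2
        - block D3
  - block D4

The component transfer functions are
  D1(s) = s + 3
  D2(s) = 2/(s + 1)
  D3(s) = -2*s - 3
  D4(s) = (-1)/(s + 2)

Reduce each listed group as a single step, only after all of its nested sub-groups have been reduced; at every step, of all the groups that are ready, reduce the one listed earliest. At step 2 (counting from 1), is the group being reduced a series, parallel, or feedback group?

Step 1 - add D2, D3 (parallel)
Step 2 - feedback reduction of D1, (D2+D3)
Step 3 - reduce the parallel group [D1/(1+D1*(D2+D3))], D4
At step 2 the group reduced is feedback.

Final answer: feedback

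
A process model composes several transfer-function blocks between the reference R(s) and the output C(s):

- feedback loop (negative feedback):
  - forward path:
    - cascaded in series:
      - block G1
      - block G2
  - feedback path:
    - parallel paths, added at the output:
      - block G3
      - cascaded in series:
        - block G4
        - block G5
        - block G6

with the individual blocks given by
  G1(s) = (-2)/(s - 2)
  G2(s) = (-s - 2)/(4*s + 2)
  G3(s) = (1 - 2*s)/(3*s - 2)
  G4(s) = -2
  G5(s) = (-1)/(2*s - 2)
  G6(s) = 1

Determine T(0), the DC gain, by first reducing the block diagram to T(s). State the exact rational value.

First reduce the diagram to T(s).

Step 1 - combine G1, G2 in series = (s + 2)/(2*s^2 - 3*s - 2)
Step 2 - series reduction of G4, G5, G6 = 1/(s - 1)
Step 3 - add G3, (G4*G5*G6) (parallel) = (-2*s^2 + 6*s - 3)/(3*s^2 - 5*s + 2)
Step 4 - close the feedback loop around (G1*G2), (G3+(G4*G5*G6)) = (3*s^3 + s^2 - 8*s + 4)/(6*s^4 - 21*s^3 + 15*s^2 + 13*s - 10)
That last expression is T(s); at s = 0 only the constant terms survive, so T(0) = 4/(-10) = -2/5.

Answer: -2/5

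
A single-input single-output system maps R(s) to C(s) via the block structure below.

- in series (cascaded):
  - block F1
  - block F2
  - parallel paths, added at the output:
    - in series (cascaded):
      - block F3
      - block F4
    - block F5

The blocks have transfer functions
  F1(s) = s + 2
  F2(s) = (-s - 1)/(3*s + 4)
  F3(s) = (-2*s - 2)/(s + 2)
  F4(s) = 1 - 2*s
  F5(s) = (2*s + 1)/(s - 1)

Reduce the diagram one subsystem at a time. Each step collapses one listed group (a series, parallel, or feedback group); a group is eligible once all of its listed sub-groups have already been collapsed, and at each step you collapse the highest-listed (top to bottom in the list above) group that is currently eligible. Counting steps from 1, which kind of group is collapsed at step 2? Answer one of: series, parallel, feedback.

Answer: parallel

Working:
Step 1 - cascade F3, F4
Step 2 - parallel reduction of (F3*F4), F5
Step 3 - series reduction of F1, F2, ((F3*F4)+F5)
The group at step 2 is a parallel group.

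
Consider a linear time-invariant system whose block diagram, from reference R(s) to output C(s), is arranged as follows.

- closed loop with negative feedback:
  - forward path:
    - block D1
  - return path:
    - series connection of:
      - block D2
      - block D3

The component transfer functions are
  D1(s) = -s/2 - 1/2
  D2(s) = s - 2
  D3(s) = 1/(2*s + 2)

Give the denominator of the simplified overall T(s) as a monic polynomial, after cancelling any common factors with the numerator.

The answer is s - 6.

Reasoning:
(1) multiply D2, D3 (series) gives (s - 2)/(2*s + 2)
(2) feedback reduction of D1, (D2*D3) gives (2*s + 2)/(s - 6)
T(s) is the step-2 result (common factors already cancelled). Leading coefficient of the denominator: 1, so no rescaling is needed.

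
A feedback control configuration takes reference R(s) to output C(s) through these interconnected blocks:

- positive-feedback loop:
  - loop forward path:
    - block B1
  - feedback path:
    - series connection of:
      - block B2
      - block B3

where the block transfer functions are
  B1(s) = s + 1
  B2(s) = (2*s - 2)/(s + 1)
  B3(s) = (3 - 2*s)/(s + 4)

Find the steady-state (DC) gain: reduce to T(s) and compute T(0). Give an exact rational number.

First reduce the diagram to T(s).

1. multiply B2, B3 (series); result (-4*s^2 + 10*s - 6)/(s^2 + 5*s + 4)
2. close the feedback loop around B1, (B2*B3); result (s^2 + 5*s + 4)/(4*s^2 - 9*s + 10)
Evaluating the step-2 result (the overall T(s)) at s = 0 gives T(0) = 4/10 = 2/5.

Answer: 2/5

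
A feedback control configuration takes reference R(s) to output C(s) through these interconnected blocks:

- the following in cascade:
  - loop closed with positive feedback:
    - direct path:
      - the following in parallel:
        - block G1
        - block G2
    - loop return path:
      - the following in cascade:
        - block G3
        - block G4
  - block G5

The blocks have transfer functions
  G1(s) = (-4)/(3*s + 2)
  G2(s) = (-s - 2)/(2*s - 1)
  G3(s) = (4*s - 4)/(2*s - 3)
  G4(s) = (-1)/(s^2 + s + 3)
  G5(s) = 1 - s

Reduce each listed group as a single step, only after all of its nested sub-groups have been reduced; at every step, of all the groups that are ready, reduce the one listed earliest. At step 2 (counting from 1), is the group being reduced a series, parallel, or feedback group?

Step 1 - sum the parallel branches G1, G2
Step 2 - series reduction of G3, G4
Step 3 - feedback reduction of (G1+G2), (G3*G4)
Step 4 - multiply [(G1+G2)/(1-(G1+G2)*(G3*G4))], G5 (series)
At step 2 the group reduced is series.

Final answer: series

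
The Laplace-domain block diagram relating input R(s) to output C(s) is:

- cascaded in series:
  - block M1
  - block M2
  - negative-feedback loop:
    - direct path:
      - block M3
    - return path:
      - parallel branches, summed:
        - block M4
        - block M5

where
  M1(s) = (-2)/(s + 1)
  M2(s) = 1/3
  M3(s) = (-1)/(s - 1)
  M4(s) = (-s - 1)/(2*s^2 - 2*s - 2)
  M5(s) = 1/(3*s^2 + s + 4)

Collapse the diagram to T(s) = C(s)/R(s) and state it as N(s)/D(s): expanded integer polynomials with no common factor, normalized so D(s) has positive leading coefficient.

Answer: (12*s^4 - 8*s^3 - 20*s - 16)/(18*s^6 - 12*s^5 - 9*s^4 - 3*s^3 + 3*s^2 + 69*s + 42)

Working:
Step 1. sum the parallel branches M4, M5 = (-3*s^3 - 2*s^2 - 7*s - 6)/(6*s^4 - 4*s^3 - 10*s - 8)
Step 2. apply the feedback formula to M3, (M4+M5) = (-6*s^4 + 4*s^3 + 10*s + 8)/(6*s^5 - 10*s^4 + 7*s^3 - 8*s^2 + 9*s + 14)
Step 3. cascade M1, M2, [M3/(1+M3*(M4+M5))] - this is the overall T(s), already in the required normalized form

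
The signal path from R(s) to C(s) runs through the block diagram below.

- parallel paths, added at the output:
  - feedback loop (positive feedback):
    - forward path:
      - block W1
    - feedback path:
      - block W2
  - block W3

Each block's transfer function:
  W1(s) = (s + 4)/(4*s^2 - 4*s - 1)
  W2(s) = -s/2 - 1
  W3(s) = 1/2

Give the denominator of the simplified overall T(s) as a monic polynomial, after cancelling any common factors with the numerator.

Step 1: apply the feedback formula to W1, W2: (2*s + 8)/(9*s^2 - 2*s + 6)
Step 2: reduce the parallel group [W1/(1-W1*W2)], W3: (9*s^2 + 2*s + 22)/(18*s^2 - 4*s + 12)
That last expression is T(s), already simplified. Scaling its denominator by 1/18 (the reciprocal of the leading coefficient) yields the monic denominator.

Therefore the answer is s^2 - 2*s/9 + 2/3.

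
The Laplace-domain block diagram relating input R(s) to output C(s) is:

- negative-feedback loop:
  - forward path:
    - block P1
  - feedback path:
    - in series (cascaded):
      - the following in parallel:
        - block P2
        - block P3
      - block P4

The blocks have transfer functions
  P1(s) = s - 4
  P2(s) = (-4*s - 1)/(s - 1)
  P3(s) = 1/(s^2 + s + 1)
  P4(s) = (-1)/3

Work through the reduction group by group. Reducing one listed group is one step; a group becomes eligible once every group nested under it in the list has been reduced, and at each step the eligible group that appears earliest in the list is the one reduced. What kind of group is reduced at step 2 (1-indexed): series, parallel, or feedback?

Step 1: parallel reduction of P2, P3
Step 2: reduce the series chain (P2+P3), P4
Step 3: reduce the feedback loop with forward P1 and return ((P2+P3)*P4)
Step 2 collapses a series group.

Therefore the answer is series.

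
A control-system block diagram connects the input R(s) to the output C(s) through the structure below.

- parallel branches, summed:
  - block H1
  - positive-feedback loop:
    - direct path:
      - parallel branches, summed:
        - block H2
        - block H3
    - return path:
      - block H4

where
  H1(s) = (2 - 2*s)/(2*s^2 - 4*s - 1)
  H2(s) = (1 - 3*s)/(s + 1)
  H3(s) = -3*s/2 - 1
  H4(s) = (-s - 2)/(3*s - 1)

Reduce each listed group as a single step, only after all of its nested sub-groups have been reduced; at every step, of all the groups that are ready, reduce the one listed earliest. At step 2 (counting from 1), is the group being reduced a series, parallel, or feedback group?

[1] combine H2, H3 in parallel
[2] close the feedback loop around (H2+H3), H4
[3] add H1, [(H2+H3)/(1-(H2+H3)*H4)] (parallel)
So the answer for step 2 is feedback.

Therefore the answer is feedback.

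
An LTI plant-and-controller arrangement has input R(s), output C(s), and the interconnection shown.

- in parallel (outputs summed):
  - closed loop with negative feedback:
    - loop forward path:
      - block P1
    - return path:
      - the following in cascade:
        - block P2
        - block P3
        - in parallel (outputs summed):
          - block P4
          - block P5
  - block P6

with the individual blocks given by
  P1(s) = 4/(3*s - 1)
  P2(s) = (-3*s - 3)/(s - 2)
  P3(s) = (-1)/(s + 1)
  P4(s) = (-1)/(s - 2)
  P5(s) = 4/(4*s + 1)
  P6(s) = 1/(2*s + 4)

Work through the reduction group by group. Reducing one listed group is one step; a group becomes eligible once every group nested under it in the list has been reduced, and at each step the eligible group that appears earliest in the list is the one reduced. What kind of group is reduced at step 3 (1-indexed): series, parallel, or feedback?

Reducing step by step:

1. sum the parallel branches P4, P5
2. series reduction of P2, P3, (P4+P5)
3. collapse the loop (P1 forward, (P2*P3*(P4+P5)) return)
4. parallel reduction of [P1/(1+P1*(P2*P3*(P4+P5)))], P6
The group at step 3 is a feedback group.

Answer: feedback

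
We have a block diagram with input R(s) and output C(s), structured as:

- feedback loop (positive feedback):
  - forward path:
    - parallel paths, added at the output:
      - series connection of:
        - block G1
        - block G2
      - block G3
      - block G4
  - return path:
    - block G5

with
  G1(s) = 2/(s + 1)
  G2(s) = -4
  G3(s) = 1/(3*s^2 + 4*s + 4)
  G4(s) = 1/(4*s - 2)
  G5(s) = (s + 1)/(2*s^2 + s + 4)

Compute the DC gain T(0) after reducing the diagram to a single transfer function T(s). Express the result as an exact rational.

First reduce the diagram to T(s).

1. combine G1, G2 in series; result (-8)/(s + 1)
2. combine (G1*G2), G3, G4 in parallel; result (-93*s^3 - 69*s^2 - 54*s + 66)/(12*s^4 + 22*s^3 + 18*s^2 - 8)
3. apply the feedback formula to ((G1*G2)+G3+G4), G5; result (-186*s^5 - 231*s^4 - 549*s^3 - 198*s^2 - 150*s + 264)/(24*s^6 + 56*s^5 + 199*s^4 + 268*s^3 + 179*s^2 - 20*s - 98)
That last expression is T(s); at s = 0 only the constant terms survive, so T(0) = 264/(-98) = -132/49.

Answer: -132/49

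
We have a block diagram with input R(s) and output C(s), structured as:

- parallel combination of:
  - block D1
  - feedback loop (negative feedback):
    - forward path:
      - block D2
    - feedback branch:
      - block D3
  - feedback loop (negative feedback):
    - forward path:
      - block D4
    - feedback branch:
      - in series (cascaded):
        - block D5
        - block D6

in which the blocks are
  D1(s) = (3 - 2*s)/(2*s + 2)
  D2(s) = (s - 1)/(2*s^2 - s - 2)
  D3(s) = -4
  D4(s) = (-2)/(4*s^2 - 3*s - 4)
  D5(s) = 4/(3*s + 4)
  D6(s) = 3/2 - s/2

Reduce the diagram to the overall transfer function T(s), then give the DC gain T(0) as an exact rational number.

[1] feedback reduction of D2, D3, giving (s - 1)/(2*s^2 - 5*s + 2)
[2] reduce the series chain D5, D6, giving (6 - 2*s)/(3*s + 4)
[3] feedback reduction of D4, (D5*D6), giving (-6*s - 8)/(12*s^3 + 7*s^2 - 20*s - 28)
[4] add D1, [D2/(1+D2*D3)], [D4/(1+D4*(D5*D6))] (parallel), giving (-48*s^6 + 188*s^5 - 46*s^4 - 329*s^3 - 12*s^2 + 476*s - 144)/(48*s^6 - 44*s^5 - 194*s^4 + 14*s^3 + 316*s^2 + 88*s - 112)
DC gain: substitute s = 0 into T(s) from step 4: T(0) = -144/(-112) = 9/7.

Answer: 9/7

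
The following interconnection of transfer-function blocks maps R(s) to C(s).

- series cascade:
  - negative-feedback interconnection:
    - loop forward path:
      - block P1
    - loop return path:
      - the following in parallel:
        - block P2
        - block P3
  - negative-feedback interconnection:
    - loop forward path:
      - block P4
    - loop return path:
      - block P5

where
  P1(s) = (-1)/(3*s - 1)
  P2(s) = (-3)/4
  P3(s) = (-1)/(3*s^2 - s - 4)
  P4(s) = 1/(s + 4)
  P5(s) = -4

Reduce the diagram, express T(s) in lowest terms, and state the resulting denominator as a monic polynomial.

Reducing step by step:

Step 1. parallel reduction of P2, P3 gives (-9*s^2 + 3*s + 8)/(12*s^2 - 4*s - 16)
Step 2. collapse the loop (P1 forward, (P2+P3) return) gives (-12*s^2 + 4*s + 16)/(36*s^3 - 15*s^2 - 47*s + 8)
Step 3. apply the feedback formula to P4, P5 gives 1/s
Step 4. series reduction of [P1/(1+P1*(P2+P3))], [P4/(1+P4*P5)] gives (-12*s^2 + 4*s + 16)/(36*s^4 - 15*s^3 - 47*s^2 + 8*s)
Step 4 gives the fully reduced T(s), with no common factor left to cancel. The denominator's leading coefficient is 36, so divide each of its coefficients by 36 to get the monic form.

Answer: s^4 - 5*s^3/12 - 47*s^2/36 + 2*s/9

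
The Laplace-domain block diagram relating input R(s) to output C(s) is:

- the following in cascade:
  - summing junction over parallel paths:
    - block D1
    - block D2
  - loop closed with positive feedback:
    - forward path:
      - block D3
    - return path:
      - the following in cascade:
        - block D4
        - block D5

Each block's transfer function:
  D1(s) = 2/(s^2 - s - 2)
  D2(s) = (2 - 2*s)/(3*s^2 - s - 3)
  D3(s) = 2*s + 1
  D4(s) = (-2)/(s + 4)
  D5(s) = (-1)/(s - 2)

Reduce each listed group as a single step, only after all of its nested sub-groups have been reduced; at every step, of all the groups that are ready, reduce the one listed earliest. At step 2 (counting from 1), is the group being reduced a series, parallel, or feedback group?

Step 1 - sum the parallel branches D1, D2
Step 2 - combine D4, D5 in series
Step 3 - apply the feedback formula to D3, (D4*D5)
Step 4 - combine (D1+D2), [D3/(1-D3*(D4*D5))] in series
At step 2 the group reduced is series.

Answer: series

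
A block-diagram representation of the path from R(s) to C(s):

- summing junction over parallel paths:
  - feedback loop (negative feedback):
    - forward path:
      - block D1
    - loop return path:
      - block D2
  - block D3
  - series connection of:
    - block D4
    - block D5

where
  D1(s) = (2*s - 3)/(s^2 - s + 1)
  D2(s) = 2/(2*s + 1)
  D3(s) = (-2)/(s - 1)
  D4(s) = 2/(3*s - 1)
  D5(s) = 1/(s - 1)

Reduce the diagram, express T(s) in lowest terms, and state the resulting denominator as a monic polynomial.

Step 1 - reduce the feedback loop with forward D1 and return D2 -> (4*s^2 - 4*s - 3)/(2*s^3 - s^2 + 5*s - 5)
Step 2 - combine D4, D5 in series -> 2/(3*s^2 - 4*s + 1)
Step 3 - add [D1/(1+D1*D2)], D3, (D4*D5) (parallel) -> (-14*s^3 - 23*s^2 + 58*s - 23)/(6*s^5 - 11*s^4 + 21*s^3 - 36*s^2 + 25*s - 5)
The result of step 3 is T(s) in lowest terms. Its denominator has leading coefficient 6; dividing the denominator through by 6 makes it monic.

Answer: s^5 - 11*s^4/6 + 7*s^3/2 - 6*s^2 + 25*s/6 - 5/6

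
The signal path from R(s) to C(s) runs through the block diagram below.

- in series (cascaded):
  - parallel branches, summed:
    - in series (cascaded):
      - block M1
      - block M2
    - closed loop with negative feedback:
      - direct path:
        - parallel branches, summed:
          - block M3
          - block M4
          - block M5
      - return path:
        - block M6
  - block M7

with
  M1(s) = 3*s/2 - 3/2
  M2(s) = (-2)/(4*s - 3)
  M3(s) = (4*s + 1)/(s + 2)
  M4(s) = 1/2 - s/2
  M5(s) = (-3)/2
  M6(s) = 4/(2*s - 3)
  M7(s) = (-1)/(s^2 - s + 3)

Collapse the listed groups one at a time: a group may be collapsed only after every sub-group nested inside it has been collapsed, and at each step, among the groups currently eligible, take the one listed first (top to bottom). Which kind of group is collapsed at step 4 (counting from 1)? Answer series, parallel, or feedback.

(1) reduce the series chain M1, M2
(2) add M3, M4, M5 (parallel)
(3) feedback reduction of (M3+M4+M5), M6
(4) reduce the parallel group (M1*M2), [(M3+M4+M5)/(1+(M3+M4+M5)*M6)]
(5) cascade ((M1*M2)+[(M3+M4+M5)/(1+(M3+M4+M5)*M6)]), M7
At step 4 the group reduced is parallel.

Therefore the answer is parallel.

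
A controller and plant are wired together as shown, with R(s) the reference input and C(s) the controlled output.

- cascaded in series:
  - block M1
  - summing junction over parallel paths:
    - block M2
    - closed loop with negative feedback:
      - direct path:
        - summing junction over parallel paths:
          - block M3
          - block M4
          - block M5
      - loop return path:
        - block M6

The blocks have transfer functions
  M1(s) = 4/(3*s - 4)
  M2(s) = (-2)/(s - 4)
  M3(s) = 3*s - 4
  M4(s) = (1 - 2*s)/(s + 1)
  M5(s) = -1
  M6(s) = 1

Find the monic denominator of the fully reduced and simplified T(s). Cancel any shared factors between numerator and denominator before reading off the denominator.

Reducing step by step:

[1] combine M3, M4, M5 in parallel: (3*s^2 - 4*s - 4)/(s + 1)
[2] close the feedback loop around (M3+M4+M5), M6: (3*s^2 - 4*s - 4)/(3*s^2 - 3*s - 3)
[3] reduce the parallel group M2, [(M3+M4+M5)/(1+(M3+M4+M5)*M6)]: (3*s^3 - 22*s^2 + 18*s + 22)/(3*s^3 - 15*s^2 + 9*s + 12)
[4] cascade M1, (M2+[(M3+M4+M5)/(1+(M3+M4+M5)*M6)]): (12*s^3 - 88*s^2 + 72*s + 88)/(9*s^4 - 57*s^3 + 87*s^2 - 48)
That last expression is T(s), already simplified. Scaling its denominator by 1/9 (the reciprocal of the leading coefficient) yields the monic denominator.

Answer: s^4 - 19*s^3/3 + 29*s^2/3 - 16/3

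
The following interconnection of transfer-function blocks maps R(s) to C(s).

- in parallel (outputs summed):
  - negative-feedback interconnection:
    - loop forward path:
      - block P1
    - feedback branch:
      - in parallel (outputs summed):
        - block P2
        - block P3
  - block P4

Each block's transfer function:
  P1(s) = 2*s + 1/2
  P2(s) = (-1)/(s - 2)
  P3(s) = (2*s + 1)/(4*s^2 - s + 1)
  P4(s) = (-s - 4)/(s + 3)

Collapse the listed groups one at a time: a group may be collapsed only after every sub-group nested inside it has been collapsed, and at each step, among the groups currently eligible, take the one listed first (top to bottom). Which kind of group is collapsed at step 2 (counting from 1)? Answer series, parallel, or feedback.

Step 1. parallel reduction of P2, P3
Step 2. collapse the loop (P1 forward, (P2+P3) return)
Step 3. combine [P1/(1+P1*(P2+P3))], P4 in parallel
The group at step 2 is a feedback group.

Therefore the answer is feedback.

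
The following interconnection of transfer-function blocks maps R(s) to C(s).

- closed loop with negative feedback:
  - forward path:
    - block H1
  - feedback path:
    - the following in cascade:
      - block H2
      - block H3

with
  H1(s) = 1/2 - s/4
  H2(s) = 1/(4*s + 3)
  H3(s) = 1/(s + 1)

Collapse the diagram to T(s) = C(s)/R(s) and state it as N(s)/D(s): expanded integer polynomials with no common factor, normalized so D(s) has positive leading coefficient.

Step 1: cascade H2, H3 = 1/(4*s^2 + 7*s + 3)
Step 2: collapse the loop (H1 forward, (H2*H3) return), which is the overall transfer function T(s) = C(s)/R(s) in lowest terms

Therefore the answer is (-4*s^3 + s^2 + 11*s + 6)/(16*s^2 + 27*s + 14).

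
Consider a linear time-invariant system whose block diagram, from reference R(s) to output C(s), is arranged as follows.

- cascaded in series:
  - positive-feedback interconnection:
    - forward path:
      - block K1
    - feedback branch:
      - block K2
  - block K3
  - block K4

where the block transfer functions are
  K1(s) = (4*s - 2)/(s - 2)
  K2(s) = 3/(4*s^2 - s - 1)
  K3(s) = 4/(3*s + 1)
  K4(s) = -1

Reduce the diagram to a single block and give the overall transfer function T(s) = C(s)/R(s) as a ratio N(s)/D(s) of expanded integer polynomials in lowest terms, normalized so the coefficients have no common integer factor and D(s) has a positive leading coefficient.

First reduce the diagram to T(s).

1. reduce the feedback loop with forward K1 and return K2 = (16*s^3 - 12*s^2 - 2*s + 2)/(4*s^3 - 9*s^2 - 11*s + 8)
2. cascade [K1/(1-K1*K2)], K3, K4; the result is T(s) itself (integer coefficients, no common factor, positive leading denominator coefficient)

Answer: (-64*s^3 + 48*s^2 + 8*s - 8)/(12*s^4 - 23*s^3 - 42*s^2 + 13*s + 8)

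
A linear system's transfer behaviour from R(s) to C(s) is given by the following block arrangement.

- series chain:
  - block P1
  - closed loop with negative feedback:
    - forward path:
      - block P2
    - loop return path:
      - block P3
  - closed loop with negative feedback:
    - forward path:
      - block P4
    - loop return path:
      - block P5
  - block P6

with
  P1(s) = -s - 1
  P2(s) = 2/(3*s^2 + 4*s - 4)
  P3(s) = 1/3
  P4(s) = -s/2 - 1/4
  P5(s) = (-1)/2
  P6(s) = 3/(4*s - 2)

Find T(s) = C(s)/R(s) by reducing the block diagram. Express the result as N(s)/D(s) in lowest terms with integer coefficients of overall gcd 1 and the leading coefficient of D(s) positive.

The answer is (36*s^2 + 54*s + 18)/(36*s^4 + 192*s^3 + 71*s^2 - 268*s + 90).

Reasoning:
Step 1 - reduce the feedback loop with forward P2 and return P3; result 6/(9*s^2 + 12*s - 10)
Step 2 - apply the feedback formula to P4, P5; result (-4*s - 2)/(2*s + 9)
Step 3 - multiply P1, [P2/(1+P2*P3)], [P4/(1+P4*P5)], P6 (series), which is the overall transfer function T(s) = C(s)/R(s) in lowest terms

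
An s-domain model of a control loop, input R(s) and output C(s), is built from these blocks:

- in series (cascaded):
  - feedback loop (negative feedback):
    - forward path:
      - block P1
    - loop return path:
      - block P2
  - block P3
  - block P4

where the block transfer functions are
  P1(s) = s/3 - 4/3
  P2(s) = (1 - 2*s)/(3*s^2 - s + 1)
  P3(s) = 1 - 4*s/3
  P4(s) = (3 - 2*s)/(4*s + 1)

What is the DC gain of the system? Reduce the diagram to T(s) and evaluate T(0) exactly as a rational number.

Answer: 12

Working:
Step 1. close the feedback loop around P1, P2 gives (3*s^3 - 13*s^2 + 5*s - 4)/(7*s^2 + 6*s - 1)
Step 2. cascade [P1/(1+P1*P2)], P3, P4 gives (24*s^5 - 158*s^4 + 301*s^3 - 239*s^2 + 117*s - 36)/(84*s^3 + 93*s^2 + 6*s - 3)
Evaluating the step-2 result (the overall T(s)) at s = 0 gives T(0) = -36/(-3) = 12.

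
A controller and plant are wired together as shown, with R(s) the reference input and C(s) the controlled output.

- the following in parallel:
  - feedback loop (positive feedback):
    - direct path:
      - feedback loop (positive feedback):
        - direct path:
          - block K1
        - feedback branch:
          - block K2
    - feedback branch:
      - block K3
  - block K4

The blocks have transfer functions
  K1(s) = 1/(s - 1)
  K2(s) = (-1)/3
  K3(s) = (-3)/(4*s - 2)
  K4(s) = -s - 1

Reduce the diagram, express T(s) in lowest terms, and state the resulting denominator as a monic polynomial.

1. apply the feedback formula to K1, K2 gives 3/(3*s - 2)
2. collapse the loop ([K1/(1-K1*K2)] forward, K3 return) gives (12*s - 6)/(12*s^2 - 14*s + 13)
3. sum the parallel branches [[K1/(1-K1*K2)]/(1-[K1/(1-K1*K2)]*K3)], K4 gives (-12*s^3 + 2*s^2 + 13*s - 19)/(12*s^2 - 14*s + 13)
That last expression is T(s), already simplified. Scaling its denominator by 1/12 (the reciprocal of the leading coefficient) yields the monic denominator.

Final answer: s^2 - 7*s/6 + 13/12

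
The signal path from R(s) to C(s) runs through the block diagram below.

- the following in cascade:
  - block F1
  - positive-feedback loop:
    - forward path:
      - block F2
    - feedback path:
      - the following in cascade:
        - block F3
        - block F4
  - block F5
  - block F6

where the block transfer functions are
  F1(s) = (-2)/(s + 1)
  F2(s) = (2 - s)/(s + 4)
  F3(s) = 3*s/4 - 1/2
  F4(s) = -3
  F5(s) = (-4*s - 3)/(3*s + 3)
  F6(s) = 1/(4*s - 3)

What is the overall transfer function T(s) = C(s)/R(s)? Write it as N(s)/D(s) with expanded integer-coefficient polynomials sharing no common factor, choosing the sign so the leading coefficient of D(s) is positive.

Step 1. multiply F3, F4 (series) = 3/2 - 9*s/4
Step 2. feedback reduction of F2, (F3*F4) = (4*s - 8)/(9*s^2 - 28*s - 4)
Step 3. reduce the series chain F1, [F2/(1-F2*(F3*F4))], F5, F6 - this is the overall T(s), already in the required normalized form

Final answer: (32*s^2 - 40*s - 48)/(108*s^5 - 201*s^4 - 522*s^3 + 27*s^2 + 276*s + 36)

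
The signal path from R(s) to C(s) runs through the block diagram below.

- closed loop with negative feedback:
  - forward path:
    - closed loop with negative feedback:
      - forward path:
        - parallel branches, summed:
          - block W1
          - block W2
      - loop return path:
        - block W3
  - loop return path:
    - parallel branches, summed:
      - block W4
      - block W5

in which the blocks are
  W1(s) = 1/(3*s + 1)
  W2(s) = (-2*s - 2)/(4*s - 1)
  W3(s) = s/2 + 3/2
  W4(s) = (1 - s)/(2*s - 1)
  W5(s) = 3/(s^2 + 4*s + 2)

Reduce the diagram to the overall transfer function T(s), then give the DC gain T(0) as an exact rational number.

First reduce the diagram to T(s).

1. combine W1, W2 in parallel; result (-6*s^2 - 4*s - 3)/(12*s^2 + s - 1)
2. apply the feedback formula to (W1+W2), W3; result (12*s^2 + 8*s + 6)/(6*s^3 - 2*s^2 + 13*s + 11)
3. parallel reduction of W4, W5; result (-s^3 - 3*s^2 + 8*s - 1)/(2*s^3 + 7*s^2 - 2)
4. close the feedback loop around [(W1+W2)/(1+(W1+W2)*W3)], (W4+W5); result (24*s^5 + 100*s^4 + 68*s^3 + 18*s^2 - 16*s - 12)/(12*s^6 + 26*s^5 - 32*s^4 + 167*s^3 + 115*s^2 + 14*s - 28)
Step 4 gives the overall T(s). Then T(0) = -12/(-28) = 3/7.

Answer: 3/7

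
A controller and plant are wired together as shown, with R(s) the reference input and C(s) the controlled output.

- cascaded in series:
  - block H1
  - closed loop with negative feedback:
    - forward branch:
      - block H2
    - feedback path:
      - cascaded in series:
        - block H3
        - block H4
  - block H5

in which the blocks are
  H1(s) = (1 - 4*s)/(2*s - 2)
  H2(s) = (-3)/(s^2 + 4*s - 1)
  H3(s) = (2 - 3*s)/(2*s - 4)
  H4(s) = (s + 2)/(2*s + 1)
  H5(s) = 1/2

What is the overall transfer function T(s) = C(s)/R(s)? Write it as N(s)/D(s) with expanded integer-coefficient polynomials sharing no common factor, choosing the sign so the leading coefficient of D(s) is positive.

The answer is (24*s^3 - 42*s^2 - 15*s + 6)/(8*s^5 + 12*s^4 - 66*s^3 + 50*s^2 - 20*s + 16).

Reasoning:
(1) cascade H3, H4: (-3*s^2 - 4*s + 4)/(4*s^2 - 6*s - 4)
(2) apply the feedback formula to H2, (H3*H4): (-12*s^2 + 18*s + 12)/(4*s^4 + 10*s^3 - 23*s^2 + 2*s - 8)
(3) cascade H1, [H2/(1+H2*(H3*H4))], H5, giving the overall T(s)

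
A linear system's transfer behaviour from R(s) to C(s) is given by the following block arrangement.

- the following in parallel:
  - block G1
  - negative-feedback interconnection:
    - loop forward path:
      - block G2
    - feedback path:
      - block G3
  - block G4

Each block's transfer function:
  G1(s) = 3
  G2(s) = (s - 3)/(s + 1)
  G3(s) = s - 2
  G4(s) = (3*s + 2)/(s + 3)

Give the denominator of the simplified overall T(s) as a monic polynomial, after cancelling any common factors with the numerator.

Answer: s^3 - s^2 - 5*s + 21

Working:
Step 1: close the feedback loop around G2, G3 = (s - 3)/(s^2 - 4*s + 7)
Step 2: sum the parallel branches G1, [G2/(1+G2*G3)], G4 = (6*s^3 - 12*s^2 - 2*s + 68)/(s^3 - s^2 - 5*s + 21)
No further cancellation is possible in the step-2 result, so that is T(s). Its denominator is already monic.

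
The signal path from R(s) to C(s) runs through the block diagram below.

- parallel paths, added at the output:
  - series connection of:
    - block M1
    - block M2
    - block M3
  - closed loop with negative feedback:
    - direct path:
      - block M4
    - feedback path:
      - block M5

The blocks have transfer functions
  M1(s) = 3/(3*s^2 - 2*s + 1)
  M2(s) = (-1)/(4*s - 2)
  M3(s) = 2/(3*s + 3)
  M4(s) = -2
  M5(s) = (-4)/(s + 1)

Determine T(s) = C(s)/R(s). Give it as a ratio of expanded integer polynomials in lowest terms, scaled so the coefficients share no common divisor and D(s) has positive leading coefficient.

The answer is (-12*s^5 - 10*s^4 + 8*s^3 - 5*s - 7)/(6*s^5 + 53*s^4 - 12*s^3 - 24*s^2 + 26*s - 9).

Reasoning:
(1) cascade M1, M2, M3 -> (-1)/(6*s^4 - s^3 - 3*s^2 + 3*s - 1)
(2) feedback reduction of M4, M5 -> (-2*s - 2)/(s + 9)
(3) sum the parallel branches (M1*M2*M3), [M4/(1+M4*M5)]: this yields T(s), and no further normalization is needed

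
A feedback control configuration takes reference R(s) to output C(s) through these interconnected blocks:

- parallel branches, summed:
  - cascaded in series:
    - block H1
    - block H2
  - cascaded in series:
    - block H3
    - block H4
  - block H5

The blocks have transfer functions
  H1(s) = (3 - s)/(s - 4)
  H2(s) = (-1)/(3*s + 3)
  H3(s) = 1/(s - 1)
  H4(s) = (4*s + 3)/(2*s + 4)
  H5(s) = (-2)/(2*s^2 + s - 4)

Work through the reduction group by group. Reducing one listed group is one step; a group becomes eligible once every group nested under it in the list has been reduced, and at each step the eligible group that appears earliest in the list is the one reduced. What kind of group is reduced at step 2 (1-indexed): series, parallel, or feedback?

Answer: series

Working:
Step 1 - multiply H1, H2 (series)
Step 2 - series reduction of H3, H4
Step 3 - parallel reduction of (H1*H2), (H3*H4), H5
So the answer for step 2 is series.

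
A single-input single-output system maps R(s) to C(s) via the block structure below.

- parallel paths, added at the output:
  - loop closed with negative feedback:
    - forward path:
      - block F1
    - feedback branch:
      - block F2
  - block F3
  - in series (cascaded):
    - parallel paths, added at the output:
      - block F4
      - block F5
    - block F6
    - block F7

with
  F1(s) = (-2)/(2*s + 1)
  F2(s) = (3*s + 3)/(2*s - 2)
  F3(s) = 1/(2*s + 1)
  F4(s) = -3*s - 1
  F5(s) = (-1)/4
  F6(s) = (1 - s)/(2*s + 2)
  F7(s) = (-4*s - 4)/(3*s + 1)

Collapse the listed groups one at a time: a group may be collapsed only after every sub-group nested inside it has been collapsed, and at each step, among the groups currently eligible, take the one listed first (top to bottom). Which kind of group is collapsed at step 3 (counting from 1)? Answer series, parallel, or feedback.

Answer: series

Working:
Step 1: reduce the feedback loop with forward F1 and return F2
Step 2: sum the parallel branches F4, F5
Step 3: series reduction of (F4+F5), F6, F7
Step 4: add [F1/(1+F1*F2)], F3, ((F4+F5)*F6*F7) (parallel)
Step 3 collapses a series group.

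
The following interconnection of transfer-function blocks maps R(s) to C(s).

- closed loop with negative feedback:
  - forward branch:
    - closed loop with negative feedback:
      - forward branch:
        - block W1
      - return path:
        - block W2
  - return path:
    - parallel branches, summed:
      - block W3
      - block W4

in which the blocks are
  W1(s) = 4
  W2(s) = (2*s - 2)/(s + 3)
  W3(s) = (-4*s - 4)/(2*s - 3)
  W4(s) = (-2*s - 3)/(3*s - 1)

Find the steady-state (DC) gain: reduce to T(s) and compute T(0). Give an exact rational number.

(1) feedback reduction of W1, W2: (4*s + 12)/(9*s - 5)
(2) combine W3, W4 in parallel: (-16*s^2 - 8*s + 13)/(6*s^2 - 11*s + 3)
(3) feedback reduction of [W1/(1+W1*W2)], (W3+W4): (-24*s^3 - 28*s^2 + 120*s - 36)/(10*s^3 + 353*s^2 - 38*s - 141)
The step-3 result is T(s). Setting s = 0: T(0) = -36/(-141) = 12/47.

Final answer: 12/47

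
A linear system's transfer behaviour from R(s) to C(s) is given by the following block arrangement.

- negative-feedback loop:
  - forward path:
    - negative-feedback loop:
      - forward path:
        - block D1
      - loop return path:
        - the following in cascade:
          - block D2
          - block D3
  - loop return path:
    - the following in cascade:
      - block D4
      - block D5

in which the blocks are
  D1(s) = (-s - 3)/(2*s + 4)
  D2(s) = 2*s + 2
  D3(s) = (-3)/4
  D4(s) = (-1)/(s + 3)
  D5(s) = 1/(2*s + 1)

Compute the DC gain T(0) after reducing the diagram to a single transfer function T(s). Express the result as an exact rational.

Reducing step by step:

Step 1: reduce the series chain D2, D3; result -3*s/2 - 3/2
Step 2: apply the feedback formula to D1, (D2*D3); result (-2*s - 6)/(3*s^2 + 16*s + 17)
Step 3: multiply D4, D5 (series); result (-1)/(2*s^2 + 7*s + 3)
Step 4: collapse the loop ([D1/(1+D1*(D2*D3))] forward, (D4*D5) return); result (-4*s^2 - 14*s - 6)/(6*s^3 + 35*s^2 + 50*s + 19)
That last expression is T(s); at s = 0 only the constant terms survive, so T(0) = -6/19.

Answer: -6/19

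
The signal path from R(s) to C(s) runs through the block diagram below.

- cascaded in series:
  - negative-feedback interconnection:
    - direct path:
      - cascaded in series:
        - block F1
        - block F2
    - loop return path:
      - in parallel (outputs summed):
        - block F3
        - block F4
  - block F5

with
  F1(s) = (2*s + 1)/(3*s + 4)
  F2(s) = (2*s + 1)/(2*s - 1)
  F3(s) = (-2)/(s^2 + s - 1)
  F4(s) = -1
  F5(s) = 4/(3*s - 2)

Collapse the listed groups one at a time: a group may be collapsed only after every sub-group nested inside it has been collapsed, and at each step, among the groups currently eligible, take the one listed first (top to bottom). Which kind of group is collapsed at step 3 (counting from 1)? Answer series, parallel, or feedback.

The answer is feedback.

Reasoning:
Step 1: cascade F1, F2
Step 2: combine F3, F4 in parallel
Step 3: apply the feedback formula to (F1*F2), (F3+F4)
Step 4: cascade [(F1*F2)/(1+(F1*F2)*(F3+F4))], F5
At step 3 the group reduced is feedback.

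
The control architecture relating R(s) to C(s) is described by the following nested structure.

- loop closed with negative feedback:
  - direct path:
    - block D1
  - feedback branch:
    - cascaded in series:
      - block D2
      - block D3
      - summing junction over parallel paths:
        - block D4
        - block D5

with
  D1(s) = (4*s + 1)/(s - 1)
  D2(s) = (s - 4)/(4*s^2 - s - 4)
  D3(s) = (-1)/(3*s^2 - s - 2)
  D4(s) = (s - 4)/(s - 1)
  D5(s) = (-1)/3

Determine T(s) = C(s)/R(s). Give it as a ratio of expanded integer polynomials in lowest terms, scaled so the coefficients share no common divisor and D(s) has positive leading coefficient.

The answer is (144*s^6 - 192*s^5 - 201*s^4 + 264*s^3 + 99*s^2 - 90*s - 24)/(36*s^6 - 93*s^5 + 21*s^4 + 103*s^3 + 5*s^2 - 187*s - 20).

Reasoning:
(1) combine D4, D5 in parallel; result (2*s - 11)/(3*s - 3)
(2) combine D2, D3, (D4+D5) in series; result (-2*s^2 + 19*s - 44)/(36*s^5 - 57*s^4 - 36*s^3 + 75*s^2 + 6*s - 24)
(3) feedback reduction of D1, (D2*D3*(D4+D5)), giving the overall T(s)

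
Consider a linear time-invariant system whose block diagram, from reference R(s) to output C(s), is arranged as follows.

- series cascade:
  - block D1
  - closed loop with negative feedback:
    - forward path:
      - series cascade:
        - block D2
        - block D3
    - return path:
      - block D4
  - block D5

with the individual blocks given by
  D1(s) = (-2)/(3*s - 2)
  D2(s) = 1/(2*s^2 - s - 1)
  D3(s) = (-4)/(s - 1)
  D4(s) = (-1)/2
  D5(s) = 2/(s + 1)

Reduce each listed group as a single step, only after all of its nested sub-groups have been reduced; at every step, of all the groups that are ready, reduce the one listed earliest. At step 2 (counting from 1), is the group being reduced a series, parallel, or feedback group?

1. multiply D2, D3 (series)
2. apply the feedback formula to (D2*D3), D4
3. multiply D1, [(D2*D3)/(1+(D2*D3)*D4)], D5 (series)
Step 2 collapses a feedback group.

Therefore the answer is feedback.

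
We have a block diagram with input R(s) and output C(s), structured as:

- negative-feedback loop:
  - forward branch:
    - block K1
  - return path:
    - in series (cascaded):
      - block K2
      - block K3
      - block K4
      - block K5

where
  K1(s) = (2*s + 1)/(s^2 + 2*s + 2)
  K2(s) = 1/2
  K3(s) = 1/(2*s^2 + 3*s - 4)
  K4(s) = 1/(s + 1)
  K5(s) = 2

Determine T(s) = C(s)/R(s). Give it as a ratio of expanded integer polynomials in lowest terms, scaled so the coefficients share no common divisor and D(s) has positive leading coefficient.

[1] cascade K2, K3, K4, K5 gives 1/(2*s^3 + 5*s^2 - s - 4)
[2] reduce the feedback loop with forward K1 and return (K2*K3*K4*K5): this yields T(s), and no further normalization is needed

Answer: (4*s^4 + 12*s^3 + 3*s^2 - 9*s - 4)/(2*s^5 + 9*s^4 + 13*s^3 + 4*s^2 - 8*s - 7)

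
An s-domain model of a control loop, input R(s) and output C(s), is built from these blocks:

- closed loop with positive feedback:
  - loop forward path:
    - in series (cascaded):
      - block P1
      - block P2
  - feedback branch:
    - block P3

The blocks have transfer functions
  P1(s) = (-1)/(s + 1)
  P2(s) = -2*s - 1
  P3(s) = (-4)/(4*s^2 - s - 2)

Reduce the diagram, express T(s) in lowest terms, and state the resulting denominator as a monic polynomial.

Step 1 - multiply P1, P2 (series) gives (2*s + 1)/(s + 1)
Step 2 - feedback reduction of (P1*P2), P3 gives (8*s^3 + 2*s^2 - 5*s - 2)/(4*s^3 + 3*s^2 + 5*s + 2)
The result of step 2 is T(s) in lowest terms. Its denominator has leading coefficient 4; dividing the denominator through by 4 makes it monic.

Final answer: s^3 + 3*s^2/4 + 5*s/4 + 1/2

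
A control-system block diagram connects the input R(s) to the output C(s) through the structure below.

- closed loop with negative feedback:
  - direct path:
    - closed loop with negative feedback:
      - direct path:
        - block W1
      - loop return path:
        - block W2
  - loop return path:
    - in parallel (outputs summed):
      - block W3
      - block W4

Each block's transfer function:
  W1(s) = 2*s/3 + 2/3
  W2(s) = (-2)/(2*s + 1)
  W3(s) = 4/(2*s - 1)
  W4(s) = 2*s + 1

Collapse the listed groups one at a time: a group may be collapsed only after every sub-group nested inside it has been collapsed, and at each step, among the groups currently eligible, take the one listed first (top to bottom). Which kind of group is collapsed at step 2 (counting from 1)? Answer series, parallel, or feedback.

1. collapse the loop (W1 forward, W2 return)
2. reduce the parallel group W3, W4
3. reduce the feedback loop with forward [W1/(1+W1*W2)] and return (W3+W4)
Step 2: parallel.

Final answer: parallel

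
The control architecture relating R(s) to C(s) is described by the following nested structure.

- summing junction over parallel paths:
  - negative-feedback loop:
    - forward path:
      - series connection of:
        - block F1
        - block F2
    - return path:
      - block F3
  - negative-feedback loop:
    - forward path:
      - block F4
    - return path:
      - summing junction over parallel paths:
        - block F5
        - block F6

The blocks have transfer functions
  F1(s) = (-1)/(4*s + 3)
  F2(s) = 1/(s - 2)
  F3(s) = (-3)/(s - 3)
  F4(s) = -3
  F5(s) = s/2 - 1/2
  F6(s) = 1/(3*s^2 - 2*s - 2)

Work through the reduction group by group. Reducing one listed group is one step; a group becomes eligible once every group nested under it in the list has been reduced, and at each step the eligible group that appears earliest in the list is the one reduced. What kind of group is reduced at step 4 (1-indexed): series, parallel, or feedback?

Step 1: multiply F1, F2 (series)
Step 2: apply the feedback formula to (F1*F2), F3
Step 3: reduce the parallel group F5, F6
Step 4: reduce the feedback loop with forward F4 and return (F5+F6)
Step 5: sum the parallel branches [(F1*F2)/(1+(F1*F2)*F3)], [F4/(1+F4*(F5+F6))]
Step 4: feedback.

Therefore the answer is feedback.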